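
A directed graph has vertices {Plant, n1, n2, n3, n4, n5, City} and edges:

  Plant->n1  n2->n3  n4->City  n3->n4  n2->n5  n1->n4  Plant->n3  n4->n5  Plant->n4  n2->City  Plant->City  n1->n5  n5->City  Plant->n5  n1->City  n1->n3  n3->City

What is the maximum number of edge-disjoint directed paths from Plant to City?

Assign every edge capacity 1; by Menger, the answer equals the max flow.
Path Plant→City (+1); total 1.
Path Plant→n1→City (+1); total 2.
Path Plant→n3→City (+1); total 3.
Path Plant→n4→City (+1); total 4.
Path Plant→n5→City (+1); total 5.
No residual Plant→City path; max flow = 5.
Certifying cut of size 5: {Plant→City, Plant→n1, Plant→n3, Plant→n4, Plant→n5}.

5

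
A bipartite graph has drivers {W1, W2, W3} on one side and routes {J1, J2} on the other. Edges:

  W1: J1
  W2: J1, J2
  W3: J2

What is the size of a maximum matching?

2

Unit-capacity flow: source→left, listed edges, right→sink; max matching = max flow.
Augmenting path W1→J1 (+1); matched 1.
Augmenting path W2→J2 (+1); matched 2.
No augmenting path remains; maximum matching = 2.
König certificate: {J1, J2} is a vertex cover of size 2 (every listed pair touches it), so no matching can be larger.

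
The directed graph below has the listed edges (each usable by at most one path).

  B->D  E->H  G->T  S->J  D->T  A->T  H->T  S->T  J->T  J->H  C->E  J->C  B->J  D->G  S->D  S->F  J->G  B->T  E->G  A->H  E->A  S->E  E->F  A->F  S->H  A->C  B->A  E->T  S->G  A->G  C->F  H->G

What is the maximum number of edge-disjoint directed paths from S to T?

6

Assign every edge capacity 1; by Menger, the answer equals the max flow.
Path S→T (+1); total 1.
Path S→D→T (+1); total 2.
Path S→E→T (+1); total 3.
Path S→G→T (+1); total 4.
Path S→H→T (+1); total 5.
Path S→J→T (+1); total 6.
No residual S→T path; max flow = 6.
Certifying cut of size 6: {S→D, S→E, S→G, S→H, S→J, S→T}.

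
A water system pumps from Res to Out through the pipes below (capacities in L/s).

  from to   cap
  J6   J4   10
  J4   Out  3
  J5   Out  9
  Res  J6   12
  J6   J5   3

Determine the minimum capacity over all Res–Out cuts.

6

Augment Res→J6→J4→Out: bottleneck 3, flow now 3.
Augment Res→J6→J5→Out: bottleneck 3, flow now 6.
No augmenting path remains; maximum flow = 6.
By max-flow min-cut, the minimum cut capacity equals the max flow.
In the residual graph, reachable from Res: {Res, J6, J4}.
Min-cut edges: J6→J5 (3), J4→Out (3); capacity 3 + 3 = 6.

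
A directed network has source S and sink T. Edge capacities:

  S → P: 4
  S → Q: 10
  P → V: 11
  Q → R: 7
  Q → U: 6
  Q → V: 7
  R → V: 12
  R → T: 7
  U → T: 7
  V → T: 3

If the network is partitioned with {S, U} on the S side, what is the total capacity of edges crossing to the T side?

Edges leaving {S, U}: S→P (4), S→Q (10), U→T (7).
Cut capacity = 4 + 10 + 7 = 21.

21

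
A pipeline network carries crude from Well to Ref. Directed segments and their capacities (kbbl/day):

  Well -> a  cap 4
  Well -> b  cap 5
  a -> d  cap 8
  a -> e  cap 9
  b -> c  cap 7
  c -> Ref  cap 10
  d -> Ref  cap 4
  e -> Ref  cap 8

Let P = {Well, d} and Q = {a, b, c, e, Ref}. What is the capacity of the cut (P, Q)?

13

Edges leaving {Well, d}: Well→a (4), Well→b (5), d→Ref (4).
Cut capacity = 4 + 5 + 4 = 13.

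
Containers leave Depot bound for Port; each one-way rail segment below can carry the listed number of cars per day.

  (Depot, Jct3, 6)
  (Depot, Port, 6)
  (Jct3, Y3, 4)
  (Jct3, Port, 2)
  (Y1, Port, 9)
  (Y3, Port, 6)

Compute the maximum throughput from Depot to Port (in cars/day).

12

Augment Depot→Port: bottleneck 6, flow now 6.
Augment Depot→Jct3→Port: bottleneck 2, flow now 8.
Augment Depot→Jct3→Y3→Port: bottleneck 4, flow now 12.
No augmenting path remains; maximum flow = 12.
In the residual graph, reachable from Depot: {Depot}.
Min-cut edges: Depot→Jct3 (6), Depot→Port (6); capacity 6 + 6 = 12.
This cut is saturated, so no flow can exceed 12.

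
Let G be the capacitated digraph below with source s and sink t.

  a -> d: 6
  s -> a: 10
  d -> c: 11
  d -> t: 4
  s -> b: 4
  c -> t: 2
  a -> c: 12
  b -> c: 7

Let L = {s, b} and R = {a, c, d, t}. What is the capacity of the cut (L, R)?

Edges leaving {s, b}: s→a (10), b→c (7).
Cut capacity = 10 + 7 = 17.

17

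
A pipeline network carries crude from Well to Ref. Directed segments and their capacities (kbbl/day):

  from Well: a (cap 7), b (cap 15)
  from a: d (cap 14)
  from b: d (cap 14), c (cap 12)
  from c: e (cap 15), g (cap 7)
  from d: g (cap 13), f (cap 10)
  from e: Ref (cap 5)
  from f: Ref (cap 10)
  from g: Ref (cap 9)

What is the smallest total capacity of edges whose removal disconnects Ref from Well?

Augment Well→a→d→f→Ref: bottleneck 7, flow now 7.
Augment Well→b→c→e→Ref: bottleneck 5, flow now 12.
Augment Well→b→c→g→Ref: bottleneck 7, flow now 19.
Augment Well→b→d→f→Ref: bottleneck 3, flow now 22.
No augmenting path remains; maximum flow = 22.
By max-flow min-cut, the minimum cut capacity equals the max flow.
In the residual graph, reachable from Well: {Well}.
Min-cut edges: Well→a (7), Well→b (15); capacity 7 + 15 = 22.

22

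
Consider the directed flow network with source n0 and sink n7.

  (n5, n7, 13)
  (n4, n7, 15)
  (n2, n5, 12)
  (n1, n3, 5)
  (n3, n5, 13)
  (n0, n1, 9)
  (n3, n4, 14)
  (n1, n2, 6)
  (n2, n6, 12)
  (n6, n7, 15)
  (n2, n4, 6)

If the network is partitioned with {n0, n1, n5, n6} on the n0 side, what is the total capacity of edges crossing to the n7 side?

39

Edges leaving {n0, n1, n5, n6}: n1→n2 (6), n1→n3 (5), n5→n7 (13), n6→n7 (15).
Cut capacity = 6 + 5 + 13 + 15 = 39.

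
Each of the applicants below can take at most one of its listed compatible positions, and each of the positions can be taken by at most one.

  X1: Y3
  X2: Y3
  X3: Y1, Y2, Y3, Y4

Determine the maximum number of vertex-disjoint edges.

2

Unit-capacity flow: source→left, listed edges, right→sink; max matching = max flow.
Augmenting path X1→Y3 (+1); matched 1.
Augmenting path X3→Y1 (+1); matched 2.
No augmenting path remains; maximum matching = 2.
König certificate: {X3, Y3} is a vertex cover of size 2 (every listed pair touches it), so no matching can be larger.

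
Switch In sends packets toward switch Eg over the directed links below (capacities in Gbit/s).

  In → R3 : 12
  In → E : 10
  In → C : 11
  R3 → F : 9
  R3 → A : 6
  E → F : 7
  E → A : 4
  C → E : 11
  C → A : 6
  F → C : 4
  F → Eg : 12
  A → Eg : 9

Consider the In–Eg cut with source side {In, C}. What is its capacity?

39

Edges leaving {In, C}: In→R3 (12), In→E (10), C→E (11), C→A (6).
Cut capacity = 12 + 10 + 11 + 6 = 39.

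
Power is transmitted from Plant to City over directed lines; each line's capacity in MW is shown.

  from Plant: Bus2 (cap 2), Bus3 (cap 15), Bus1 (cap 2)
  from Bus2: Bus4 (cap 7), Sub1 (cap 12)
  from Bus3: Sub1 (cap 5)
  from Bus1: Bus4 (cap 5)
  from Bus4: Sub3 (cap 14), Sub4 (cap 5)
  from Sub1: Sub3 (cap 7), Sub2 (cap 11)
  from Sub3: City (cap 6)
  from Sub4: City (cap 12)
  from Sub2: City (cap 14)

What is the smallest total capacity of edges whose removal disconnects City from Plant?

9

Augment Plant→Bus2→Bus4→Sub3→City: bottleneck 2, flow now 2.
Augment Plant→Bus3→Sub1→Sub3→City: bottleneck 4, flow now 6.
Augment Plant→Bus3→Sub1→Sub2→City: bottleneck 1, flow now 7.
Augment Plant→Bus1→Bus4→Sub4→City: bottleneck 2, flow now 9.
No augmenting path remains; maximum flow = 9.
By max-flow min-cut, the minimum cut capacity equals the max flow.
In the residual graph, reachable from Plant: {Plant, Bus3}.
Min-cut edges: Plant→Bus2 (2), Plant→Bus1 (2), Bus3→Sub1 (5); capacity 2 + 2 + 5 = 9.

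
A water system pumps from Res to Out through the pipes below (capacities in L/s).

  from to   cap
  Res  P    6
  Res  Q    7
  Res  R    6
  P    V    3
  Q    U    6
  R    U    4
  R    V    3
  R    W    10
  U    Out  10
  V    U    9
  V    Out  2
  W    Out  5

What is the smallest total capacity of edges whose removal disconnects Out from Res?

15

Augment Res→P→V→Out: bottleneck 2, flow now 2.
Augment Res→Q→U→Out: bottleneck 6, flow now 8.
Augment Res→R→U→Out: bottleneck 4, flow now 12.
Augment Res→R→W→Out: bottleneck 2, flow now 14.
Augment Res→P→V→U→R→W→Out: bottleneck 1, flow now 15. (uses reverse residual edge)
No augmenting path remains; maximum flow = 15.
By max-flow min-cut, the minimum cut capacity equals the max flow.
In the residual graph, reachable from Res: {Res, P, Q}.
Min-cut edges: Res→R (6), P→V (3), Q→U (6); capacity 6 + 3 + 6 = 15.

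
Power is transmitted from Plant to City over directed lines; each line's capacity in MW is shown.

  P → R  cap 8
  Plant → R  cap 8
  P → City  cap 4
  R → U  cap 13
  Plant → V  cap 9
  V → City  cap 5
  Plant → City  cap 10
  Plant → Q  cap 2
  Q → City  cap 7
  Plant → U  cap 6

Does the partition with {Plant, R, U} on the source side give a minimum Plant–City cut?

Given cut capacity: 2 + 9 + 10 = 21.
Augment Plant→City: bottleneck 10, flow now 10.
Augment Plant→Q→City: bottleneck 2, flow now 12.
Augment Plant→V→City: bottleneck 5, flow now 17.
No augmenting path remains; maximum flow = 17.
In the residual graph, reachable from Plant: {Plant, R, U, V}.
Min-cut edges: Plant→Q (2), Plant→City (10), V→City (5); capacity 2 + 10 + 5 = 17.
Cut capacity 21 exceeds the max flow 17, so it is not minimum.

No — its capacity is 21, but the minimum cut has capacity 17.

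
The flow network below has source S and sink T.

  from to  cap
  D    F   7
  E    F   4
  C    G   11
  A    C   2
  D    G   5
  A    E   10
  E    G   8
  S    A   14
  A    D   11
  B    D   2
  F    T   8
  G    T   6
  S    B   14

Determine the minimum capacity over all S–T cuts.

Augment S→A→C→G→T: bottleneck 2, flow now 2.
Augment S→A→D→F→T: bottleneck 7, flow now 9.
Augment S→A→D→G→T: bottleneck 4, flow now 13.
Augment S→A→E→F→T: bottleneck 1, flow now 14.
No augmenting path remains; maximum flow = 14.
By max-flow min-cut, the minimum cut capacity equals the max flow.
In the residual graph, reachable from S: {S, A, B, C, D, E, F, G}.
Min-cut edges: F→T (8), G→T (6); capacity 8 + 6 = 14.

14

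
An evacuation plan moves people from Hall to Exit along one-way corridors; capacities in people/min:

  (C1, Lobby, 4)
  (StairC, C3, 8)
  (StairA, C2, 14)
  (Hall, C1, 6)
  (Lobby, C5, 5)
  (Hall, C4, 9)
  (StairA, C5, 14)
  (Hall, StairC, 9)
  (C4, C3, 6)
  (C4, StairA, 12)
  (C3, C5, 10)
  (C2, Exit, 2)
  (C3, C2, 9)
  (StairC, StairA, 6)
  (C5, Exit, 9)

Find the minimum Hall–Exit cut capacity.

Augment Hall→C1→Lobby→C5→Exit: bottleneck 4, flow now 4.
Augment Hall→StairC→StairA→C2→Exit: bottleneck 2, flow now 6.
Augment Hall→StairC→StairA→C5→Exit: bottleneck 4, flow now 10.
Augment Hall→StairC→C3→C5→Exit: bottleneck 1, flow now 11.
No augmenting path remains; maximum flow = 11.
By max-flow min-cut, the minimum cut capacity equals the max flow.
In the residual graph, reachable from Hall: {Hall, C1, StairC, C4, Lobby, StairA, C3, C2, C5}.
Min-cut edges: C2→Exit (2), C5→Exit (9); capacity 2 + 9 = 11.

11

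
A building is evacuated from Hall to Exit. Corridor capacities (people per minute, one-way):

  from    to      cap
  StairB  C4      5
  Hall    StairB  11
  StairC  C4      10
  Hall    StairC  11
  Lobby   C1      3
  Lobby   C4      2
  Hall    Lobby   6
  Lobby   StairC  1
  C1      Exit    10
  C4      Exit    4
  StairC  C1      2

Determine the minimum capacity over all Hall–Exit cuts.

Augment Hall→Lobby→C1→Exit: bottleneck 3, flow now 3.
Augment Hall→Lobby→C4→Exit: bottleneck 2, flow now 5.
Augment Hall→StairC→C1→Exit: bottleneck 2, flow now 7.
Augment Hall→StairC→C4→Exit: bottleneck 2, flow now 9.
No augmenting path remains; maximum flow = 9.
By max-flow min-cut, the minimum cut capacity equals the max flow.
In the residual graph, reachable from Hall: {Hall, Lobby, StairC, StairB, C4}.
Min-cut edges: Lobby→C1 (3), StairC→C1 (2), C4→Exit (4); capacity 3 + 2 + 4 = 9.

9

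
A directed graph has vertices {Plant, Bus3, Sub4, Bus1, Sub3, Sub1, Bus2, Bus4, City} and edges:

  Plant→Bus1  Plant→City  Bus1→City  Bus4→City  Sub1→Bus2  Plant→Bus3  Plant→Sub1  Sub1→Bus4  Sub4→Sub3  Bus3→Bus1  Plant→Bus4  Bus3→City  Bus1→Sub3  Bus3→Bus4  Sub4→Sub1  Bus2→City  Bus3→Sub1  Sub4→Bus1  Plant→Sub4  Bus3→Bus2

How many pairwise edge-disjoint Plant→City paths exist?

Assign every edge capacity 1; by Menger, the answer equals the max flow.
Path Plant→City (+1); total 1.
Path Plant→Bus3→City (+1); total 2.
Path Plant→Bus1→City (+1); total 3.
Path Plant→Bus4→City (+1); total 4.
Path Plant→Sub1→Bus2→City (+1); total 5.
No residual Plant→City path; max flow = 5.
Certifying cut of size 5: {Bus1→City, Bus4→City, Plant→Bus3, Plant→City, Sub1→Bus2}.

5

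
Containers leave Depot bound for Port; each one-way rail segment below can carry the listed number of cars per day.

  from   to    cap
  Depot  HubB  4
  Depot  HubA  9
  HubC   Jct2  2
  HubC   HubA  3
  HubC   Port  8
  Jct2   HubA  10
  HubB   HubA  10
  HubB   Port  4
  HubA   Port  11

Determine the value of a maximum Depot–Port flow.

Augment Depot→HubB→Port: bottleneck 4, flow now 4.
Augment Depot→HubA→Port: bottleneck 9, flow now 13.
No augmenting path remains; maximum flow = 13.
In the residual graph, reachable from Depot: {Depot}.
Min-cut edges: Depot→HubB (4), Depot→HubA (9); capacity 4 + 9 = 13.
This cut is saturated, so no flow can exceed 13.

13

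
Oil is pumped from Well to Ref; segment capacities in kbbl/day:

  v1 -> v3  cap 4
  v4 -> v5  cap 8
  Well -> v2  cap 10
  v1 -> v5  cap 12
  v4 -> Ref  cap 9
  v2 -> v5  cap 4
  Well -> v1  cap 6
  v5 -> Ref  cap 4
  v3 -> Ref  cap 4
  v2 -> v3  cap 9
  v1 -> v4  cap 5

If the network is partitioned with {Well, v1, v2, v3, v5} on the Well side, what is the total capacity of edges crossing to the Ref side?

13

Edges leaving {Well, v1, v2, v3, v5}: v1→v4 (5), v3→Ref (4), v5→Ref (4).
Cut capacity = 5 + 4 + 4 = 13.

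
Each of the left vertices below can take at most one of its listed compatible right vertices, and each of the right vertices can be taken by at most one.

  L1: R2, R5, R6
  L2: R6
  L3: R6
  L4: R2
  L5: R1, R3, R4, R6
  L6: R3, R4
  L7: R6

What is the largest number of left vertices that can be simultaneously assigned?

Unit-capacity flow: source→left, listed edges, right→sink; max matching = max flow.
Augmenting path L1→R2 (+1); matched 1.
Augmenting path L2→R6 (+1); matched 2.
Augmenting path L5→R1 (+1); matched 3.
Augmenting path L6→R3 (+1); matched 4.
Augmenting path L4→R2→L1→R5 (+1); matched 5.
No augmenting path remains; maximum matching = 5.
König certificate: {L1, L4, L5, L6, R6} is a vertex cover of size 5 (every listed pair touches it), so no matching can be larger.

5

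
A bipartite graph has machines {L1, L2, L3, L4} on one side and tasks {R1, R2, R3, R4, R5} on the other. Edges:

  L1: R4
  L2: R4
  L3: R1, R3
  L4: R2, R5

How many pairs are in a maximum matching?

Unit-capacity flow: source→left, listed edges, right→sink; max matching = max flow.
Augmenting path L1→R4 (+1); matched 1.
Augmenting path L3→R1 (+1); matched 2.
Augmenting path L4→R2 (+1); matched 3.
No augmenting path remains; maximum matching = 3.
König certificate: {L3, L4, R4} is a vertex cover of size 3 (every listed pair touches it), so no matching can be larger.

3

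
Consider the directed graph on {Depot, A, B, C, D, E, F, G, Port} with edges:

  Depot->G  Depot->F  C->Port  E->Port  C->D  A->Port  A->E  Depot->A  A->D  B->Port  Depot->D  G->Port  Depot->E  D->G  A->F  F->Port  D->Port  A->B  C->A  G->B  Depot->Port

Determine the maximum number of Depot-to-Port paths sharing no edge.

6

Assign every edge capacity 1; by Menger, the answer equals the max flow.
Path Depot→Port (+1); total 1.
Path Depot→A→Port (+1); total 2.
Path Depot→D→Port (+1); total 3.
Path Depot→E→Port (+1); total 4.
Path Depot→F→Port (+1); total 5.
Path Depot→G→Port (+1); total 6.
No residual Depot→Port path; max flow = 6.
Certifying cut of size 6: {Depot→A, Depot→D, Depot→E, Depot→F, Depot→G, Depot→Port}.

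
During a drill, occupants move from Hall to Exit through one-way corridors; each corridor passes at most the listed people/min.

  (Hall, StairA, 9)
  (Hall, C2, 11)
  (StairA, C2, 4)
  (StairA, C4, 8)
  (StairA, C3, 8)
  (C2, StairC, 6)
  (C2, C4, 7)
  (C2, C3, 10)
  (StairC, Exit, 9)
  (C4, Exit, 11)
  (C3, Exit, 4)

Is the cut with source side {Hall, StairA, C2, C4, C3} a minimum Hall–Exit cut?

Given cut capacity: 6 + 11 + 4 = 21.
Augment Hall→StairA→C4→Exit: bottleneck 8, flow now 8.
Augment Hall→StairA→C3→Exit: bottleneck 1, flow now 9.
Augment Hall→C2→StairC→Exit: bottleneck 6, flow now 15.
Augment Hall→C2→C4→Exit: bottleneck 3, flow now 18.
Augment Hall→C2→C3→Exit: bottleneck 2, flow now 20.
No augmenting path remains; maximum flow = 20.
In the residual graph, reachable from Hall: {Hall}.
Min-cut edges: Hall→StairA (9), Hall→C2 (11); capacity 9 + 11 = 20.
Cut capacity 21 exceeds the max flow 20, so it is not minimum.

No — its capacity is 21, but the minimum cut has capacity 20.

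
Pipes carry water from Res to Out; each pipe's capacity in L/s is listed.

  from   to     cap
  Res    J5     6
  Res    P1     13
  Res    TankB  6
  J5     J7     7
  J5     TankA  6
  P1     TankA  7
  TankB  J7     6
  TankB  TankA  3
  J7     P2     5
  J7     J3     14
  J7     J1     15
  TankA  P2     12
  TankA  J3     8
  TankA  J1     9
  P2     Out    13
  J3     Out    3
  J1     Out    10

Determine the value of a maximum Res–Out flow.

19

Augment Res→J5→J7→P2→Out: bottleneck 5, flow now 5.
Augment Res→J5→J7→J3→Out: bottleneck 1, flow now 6.
Augment Res→P1→TankA→P2→Out: bottleneck 7, flow now 13.
Augment Res→TankB→J7→J3→Out: bottleneck 2, flow now 15.
Augment Res→TankB→J7→J1→Out: bottleneck 4, flow now 19.
No augmenting path remains; maximum flow = 19.
In the residual graph, reachable from Res: {Res, P1}.
Min-cut edges: Res→J5 (6), Res→TankB (6), P1→TankA (7); capacity 6 + 6 + 7 = 19.
This cut is saturated, so no flow can exceed 19.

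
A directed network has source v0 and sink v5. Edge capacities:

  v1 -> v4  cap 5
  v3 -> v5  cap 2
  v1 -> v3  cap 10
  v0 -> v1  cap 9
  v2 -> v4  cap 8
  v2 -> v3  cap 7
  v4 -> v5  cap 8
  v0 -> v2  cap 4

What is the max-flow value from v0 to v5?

10

Augment v0→v1→v3→v5: bottleneck 2, flow now 2.
Augment v0→v1→v4→v5: bottleneck 5, flow now 7.
Augment v0→v2→v4→v5: bottleneck 3, flow now 10.
No augmenting path remains; maximum flow = 10.
In the residual graph, reachable from v0: {v0, v1, v2, v3, v4}.
Min-cut edges: v3→v5 (2), v4→v5 (8); capacity 2 + 8 = 10.
This cut is saturated, so no flow can exceed 10.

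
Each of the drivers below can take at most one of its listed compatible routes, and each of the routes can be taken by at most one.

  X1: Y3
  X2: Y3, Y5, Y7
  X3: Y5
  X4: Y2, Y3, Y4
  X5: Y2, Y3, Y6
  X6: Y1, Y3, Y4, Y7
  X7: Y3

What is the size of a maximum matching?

6

Unit-capacity flow: source→left, listed edges, right→sink; max matching = max flow.
Augmenting path X1→Y3 (+1); matched 1.
Augmenting path X2→Y5 (+1); matched 2.
Augmenting path X4→Y2 (+1); matched 3.
Augmenting path X5→Y6 (+1); matched 4.
Augmenting path X6→Y1 (+1); matched 5.
Augmenting path X3→Y5→X2→Y7 (+1); matched 6.
No augmenting path remains; maximum matching = 6.
König certificate: {X2, X3, X4, X5, X6, Y3} is a vertex cover of size 6 (every listed pair touches it), so no matching can be larger.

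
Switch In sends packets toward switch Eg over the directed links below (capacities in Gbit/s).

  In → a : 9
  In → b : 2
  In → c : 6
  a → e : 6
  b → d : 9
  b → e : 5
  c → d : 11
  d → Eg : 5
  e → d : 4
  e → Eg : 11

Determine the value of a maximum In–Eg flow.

Augment In→a→e→Eg: bottleneck 6, flow now 6.
Augment In→b→d→Eg: bottleneck 2, flow now 8.
Augment In→c→d→Eg: bottleneck 3, flow now 11.
Augment In→c→d→b→e→Eg: bottleneck 2, flow now 13. (uses reverse residual edge)
No augmenting path remains; maximum flow = 13.
In the residual graph, reachable from In: {In, a, c, d}.
Min-cut edges: In→b (2), a→e (6), d→Eg (5); capacity 2 + 6 + 5 = 13.
This cut is saturated, so no flow can exceed 13.

13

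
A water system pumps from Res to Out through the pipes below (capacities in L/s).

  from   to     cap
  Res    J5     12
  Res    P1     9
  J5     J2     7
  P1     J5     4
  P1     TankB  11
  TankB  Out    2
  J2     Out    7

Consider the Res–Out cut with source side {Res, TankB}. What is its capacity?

23

Edges leaving {Res, TankB}: Res→J5 (12), Res→P1 (9), TankB→Out (2).
Cut capacity = 12 + 9 + 2 = 23.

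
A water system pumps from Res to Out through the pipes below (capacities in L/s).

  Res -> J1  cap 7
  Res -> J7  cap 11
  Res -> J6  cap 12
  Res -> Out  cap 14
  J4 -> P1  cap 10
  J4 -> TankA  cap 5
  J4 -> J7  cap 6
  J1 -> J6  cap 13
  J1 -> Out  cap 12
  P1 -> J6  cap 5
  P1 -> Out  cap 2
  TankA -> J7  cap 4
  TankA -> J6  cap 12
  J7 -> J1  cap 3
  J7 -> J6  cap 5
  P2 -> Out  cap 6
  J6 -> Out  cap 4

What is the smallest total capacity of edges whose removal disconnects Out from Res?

Augment Res→Out: bottleneck 14, flow now 14.
Augment Res→J1→Out: bottleneck 7, flow now 21.
Augment Res→J6→Out: bottleneck 4, flow now 25.
Augment Res→J7→J1→Out: bottleneck 3, flow now 28.
No augmenting path remains; maximum flow = 28.
By max-flow min-cut, the minimum cut capacity equals the max flow.
In the residual graph, reachable from Res: {Res, J7, J6}.
Min-cut edges: Res→J1 (7), Res→Out (14), J7→J1 (3), J6→Out (4); capacity 7 + 14 + 3 + 4 = 28.

28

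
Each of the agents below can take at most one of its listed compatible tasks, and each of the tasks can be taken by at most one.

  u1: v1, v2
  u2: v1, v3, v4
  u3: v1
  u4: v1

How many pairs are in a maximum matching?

Unit-capacity flow: source→left, listed edges, right→sink; max matching = max flow.
Augmenting path u1→v1 (+1); matched 1.
Augmenting path u2→v3 (+1); matched 2.
Augmenting path u3→v1→u1→v2 (+1); matched 3.
No augmenting path remains; maximum matching = 3.
König certificate: {u1, u2, v1} is a vertex cover of size 3 (every listed pair touches it), so no matching can be larger.

3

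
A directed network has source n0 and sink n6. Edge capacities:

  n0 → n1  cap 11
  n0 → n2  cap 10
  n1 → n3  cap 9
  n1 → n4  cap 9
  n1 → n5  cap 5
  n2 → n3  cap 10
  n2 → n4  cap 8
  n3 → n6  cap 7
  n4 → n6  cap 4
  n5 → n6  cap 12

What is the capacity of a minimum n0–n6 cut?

16

Augment n0→n1→n3→n6: bottleneck 7, flow now 7.
Augment n0→n1→n4→n6: bottleneck 4, flow now 11.
Augment n0→n2→n3→n1→n5→n6: bottleneck 5, flow now 16. (uses reverse residual edge)
No augmenting path remains; maximum flow = 16.
By max-flow min-cut, the minimum cut capacity equals the max flow.
In the residual graph, reachable from n0: {n0, n1, n2, n3, n4}.
Min-cut edges: n1→n5 (5), n3→n6 (7), n4→n6 (4); capacity 5 + 7 + 4 = 16.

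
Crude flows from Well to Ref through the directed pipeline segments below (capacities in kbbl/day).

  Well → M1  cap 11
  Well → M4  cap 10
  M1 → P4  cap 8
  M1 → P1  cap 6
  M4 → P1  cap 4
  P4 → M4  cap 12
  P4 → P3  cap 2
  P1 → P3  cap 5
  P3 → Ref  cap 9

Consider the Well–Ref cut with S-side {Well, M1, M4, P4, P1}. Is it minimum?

Given cut capacity: 2 + 5 = 7.
Augment Well→M1→P4→P3→Ref: bottleneck 2, flow now 2.
Augment Well→M1→P1→P3→Ref: bottleneck 5, flow now 7.
No augmenting path remains; maximum flow = 7.
Cut capacity 7 equals the max flow, so it is a minimum cut.

Yes — it is a minimum cut (capacity 7).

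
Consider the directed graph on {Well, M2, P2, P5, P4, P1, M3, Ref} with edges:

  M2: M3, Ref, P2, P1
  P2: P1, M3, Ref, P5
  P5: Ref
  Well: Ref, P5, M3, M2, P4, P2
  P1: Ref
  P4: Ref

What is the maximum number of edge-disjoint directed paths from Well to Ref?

5

Assign every edge capacity 1; by Menger, the answer equals the max flow.
Path Well→Ref (+1); total 1.
Path Well→M2→Ref (+1); total 2.
Path Well→P2→Ref (+1); total 3.
Path Well→P5→Ref (+1); total 4.
Path Well→P4→Ref (+1); total 5.
No residual Well→Ref path; max flow = 5.
Certifying cut of size 5: {Well→M2, Well→P2, Well→P4, Well→P5, Well→Ref}.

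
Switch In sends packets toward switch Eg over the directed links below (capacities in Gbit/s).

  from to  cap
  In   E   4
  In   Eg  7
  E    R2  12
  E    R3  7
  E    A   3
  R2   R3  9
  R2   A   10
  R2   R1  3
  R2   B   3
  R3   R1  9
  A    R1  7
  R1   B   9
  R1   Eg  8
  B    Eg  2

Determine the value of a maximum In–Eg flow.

11

Augment In→Eg: bottleneck 7, flow now 7.
Augment In→E→R2→R1→Eg: bottleneck 3, flow now 10.
Augment In→E→R2→B→Eg: bottleneck 1, flow now 11.
No augmenting path remains; maximum flow = 11.
In the residual graph, reachable from In: {In}.
Min-cut edges: In→E (4), In→Eg (7); capacity 4 + 7 = 11.
This cut is saturated, so no flow can exceed 11.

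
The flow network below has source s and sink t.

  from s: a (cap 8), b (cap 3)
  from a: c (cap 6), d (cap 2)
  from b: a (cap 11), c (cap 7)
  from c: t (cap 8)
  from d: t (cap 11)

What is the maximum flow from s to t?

Augment s→a→c→t: bottleneck 6, flow now 6.
Augment s→a→d→t: bottleneck 2, flow now 8.
Augment s→b→c→t: bottleneck 2, flow now 10.
No augmenting path remains; maximum flow = 10.
In the residual graph, reachable from s: {s, a, b, c}.
Min-cut edges: a→d (2), c→t (8); capacity 2 + 8 = 10.
This cut is saturated, so no flow can exceed 10.

10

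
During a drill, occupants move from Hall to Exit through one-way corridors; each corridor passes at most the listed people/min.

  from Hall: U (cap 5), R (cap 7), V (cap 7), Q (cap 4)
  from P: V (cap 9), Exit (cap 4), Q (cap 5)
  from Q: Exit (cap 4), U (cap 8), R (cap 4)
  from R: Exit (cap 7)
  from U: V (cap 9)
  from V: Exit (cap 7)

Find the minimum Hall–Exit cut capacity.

18

Augment Hall→Q→Exit: bottleneck 4, flow now 4.
Augment Hall→R→Exit: bottleneck 7, flow now 11.
Augment Hall→V→Exit: bottleneck 7, flow now 18.
No augmenting path remains; maximum flow = 18.
By max-flow min-cut, the minimum cut capacity equals the max flow.
In the residual graph, reachable from Hall: {Hall, U, V}.
Min-cut edges: Hall→Q (4), Hall→R (7), V→Exit (7); capacity 4 + 7 + 7 = 18.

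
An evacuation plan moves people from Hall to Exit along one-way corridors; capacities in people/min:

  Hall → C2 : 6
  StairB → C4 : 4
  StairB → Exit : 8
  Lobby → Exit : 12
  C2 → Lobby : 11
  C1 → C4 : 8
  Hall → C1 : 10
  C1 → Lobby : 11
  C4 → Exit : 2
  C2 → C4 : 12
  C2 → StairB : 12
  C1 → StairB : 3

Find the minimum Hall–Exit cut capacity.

16

Augment Hall→C2→StairB→Exit: bottleneck 6, flow now 6.
Augment Hall→C1→StairB→Exit: bottleneck 2, flow now 8.
Augment Hall→C1→C4→Exit: bottleneck 2, flow now 10.
Augment Hall→C1→Lobby→Exit: bottleneck 6, flow now 16.
No augmenting path remains; maximum flow = 16.
By max-flow min-cut, the minimum cut capacity equals the max flow.
In the residual graph, reachable from Hall: {Hall}.
Min-cut edges: Hall→C2 (6), Hall→C1 (10); capacity 6 + 10 = 16.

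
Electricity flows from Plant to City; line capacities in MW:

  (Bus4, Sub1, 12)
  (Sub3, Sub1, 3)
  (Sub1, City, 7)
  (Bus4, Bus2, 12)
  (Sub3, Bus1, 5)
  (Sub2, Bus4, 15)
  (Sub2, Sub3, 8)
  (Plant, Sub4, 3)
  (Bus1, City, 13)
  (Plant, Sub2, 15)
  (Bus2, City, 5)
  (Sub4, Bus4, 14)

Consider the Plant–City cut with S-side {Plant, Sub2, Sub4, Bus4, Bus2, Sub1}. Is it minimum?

No — its capacity is 20, but the minimum cut has capacity 17.

Given cut capacity: 8 + 5 + 7 = 20.
Augment Plant→Sub2→Sub3→Sub1→City: bottleneck 3, flow now 3.
Augment Plant→Sub2→Sub3→Bus1→City: bottleneck 5, flow now 8.
Augment Plant→Sub2→Bus4→Bus2→City: bottleneck 5, flow now 13.
Augment Plant→Sub2→Bus4→Sub1→City: bottleneck 2, flow now 15.
Augment Plant→Sub4→Bus4→Sub1→City: bottleneck 2, flow now 17.
No augmenting path remains; maximum flow = 17.
In the residual graph, reachable from Plant: {Plant, Sub2, Sub4, Sub3, Bus4, Bus2, Sub1}.
Min-cut edges: Sub3→Bus1 (5), Bus2→City (5), Sub1→City (7); capacity 5 + 5 + 7 = 17.
Cut capacity 20 exceeds the max flow 17, so it is not minimum.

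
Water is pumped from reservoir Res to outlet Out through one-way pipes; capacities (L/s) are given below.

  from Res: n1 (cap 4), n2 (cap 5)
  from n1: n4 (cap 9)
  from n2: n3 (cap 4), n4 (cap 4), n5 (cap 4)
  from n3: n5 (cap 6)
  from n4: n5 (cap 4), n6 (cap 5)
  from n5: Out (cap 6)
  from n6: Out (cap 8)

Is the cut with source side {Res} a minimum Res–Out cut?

Yes — it is a minimum cut (capacity 9).

Given cut capacity: 4 + 5 = 9.
Augment Res→n2→n5→Out: bottleneck 4, flow now 4.
Augment Res→n1→n4→n5→Out: bottleneck 2, flow now 6.
Augment Res→n1→n4→n6→Out: bottleneck 2, flow now 8.
Augment Res→n2→n4→n6→Out: bottleneck 1, flow now 9.
No augmenting path remains; maximum flow = 9.
Cut capacity 9 equals the max flow, so it is a minimum cut.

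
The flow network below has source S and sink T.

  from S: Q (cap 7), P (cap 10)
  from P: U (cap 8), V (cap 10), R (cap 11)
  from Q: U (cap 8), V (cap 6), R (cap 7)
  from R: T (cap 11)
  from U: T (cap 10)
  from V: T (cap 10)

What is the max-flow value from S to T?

17

Augment S→P→R→T: bottleneck 10, flow now 10.
Augment S→Q→R→T: bottleneck 1, flow now 11.
Augment S→Q→U→T: bottleneck 6, flow now 17.
No augmenting path remains; maximum flow = 17.
In the residual graph, reachable from S: {S}.
Min-cut edges: S→P (10), S→Q (7); capacity 10 + 7 = 17.
This cut is saturated, so no flow can exceed 17.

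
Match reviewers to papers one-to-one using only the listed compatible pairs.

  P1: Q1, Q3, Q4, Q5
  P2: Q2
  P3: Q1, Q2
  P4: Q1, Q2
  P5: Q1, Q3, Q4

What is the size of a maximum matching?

4

Unit-capacity flow: source→left, listed edges, right→sink; max matching = max flow.
Augmenting path P1→Q1 (+1); matched 1.
Augmenting path P2→Q2 (+1); matched 2.
Augmenting path P5→Q3 (+1); matched 3.
Augmenting path P3→Q1→P1→Q4 (+1); matched 4.
No augmenting path remains; maximum matching = 4.
König certificate: {P1, P5, Q1, Q2} is a vertex cover of size 4 (every listed pair touches it), so no matching can be larger.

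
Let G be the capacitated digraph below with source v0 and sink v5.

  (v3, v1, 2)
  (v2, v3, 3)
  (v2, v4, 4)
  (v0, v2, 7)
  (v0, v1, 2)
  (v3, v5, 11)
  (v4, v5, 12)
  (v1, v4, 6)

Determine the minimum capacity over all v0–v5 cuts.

Augment v0→v1→v4→v5: bottleneck 2, flow now 2.
Augment v0→v2→v3→v5: bottleneck 3, flow now 5.
Augment v0→v2→v4→v5: bottleneck 4, flow now 9.
No augmenting path remains; maximum flow = 9.
By max-flow min-cut, the minimum cut capacity equals the max flow.
In the residual graph, reachable from v0: {v0}.
Min-cut edges: v0→v1 (2), v0→v2 (7); capacity 2 + 7 = 9.

9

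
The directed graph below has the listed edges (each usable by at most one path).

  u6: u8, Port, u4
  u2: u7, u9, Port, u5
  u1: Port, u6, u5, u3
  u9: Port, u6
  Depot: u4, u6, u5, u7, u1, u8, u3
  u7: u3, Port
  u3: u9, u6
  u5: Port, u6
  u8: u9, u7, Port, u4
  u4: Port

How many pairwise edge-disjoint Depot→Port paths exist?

7

Assign every edge capacity 1; by Menger, the answer equals the max flow.
Path Depot→u1→Port (+1); total 1.
Path Depot→u4→Port (+1); total 2.
Path Depot→u5→Port (+1); total 3.
Path Depot→u6→Port (+1); total 4.
Path Depot→u7→Port (+1); total 5.
Path Depot→u8→Port (+1); total 6.
Path Depot→u3→u9→Port (+1); total 7.
No residual Depot→Port path; max flow = 7.
Certifying cut of size 7: {Depot→u1, Depot→u3, Depot→u4, Depot→u5, Depot→u6, Depot→u7, Depot→u8}.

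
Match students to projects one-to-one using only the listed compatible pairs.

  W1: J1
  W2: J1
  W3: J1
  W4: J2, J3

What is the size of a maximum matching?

2

Unit-capacity flow: source→left, listed edges, right→sink; max matching = max flow.
Augmenting path W1→J1 (+1); matched 1.
Augmenting path W4→J2 (+1); matched 2.
No augmenting path remains; maximum matching = 2.
König certificate: {W4, J1} is a vertex cover of size 2 (every listed pair touches it), so no matching can be larger.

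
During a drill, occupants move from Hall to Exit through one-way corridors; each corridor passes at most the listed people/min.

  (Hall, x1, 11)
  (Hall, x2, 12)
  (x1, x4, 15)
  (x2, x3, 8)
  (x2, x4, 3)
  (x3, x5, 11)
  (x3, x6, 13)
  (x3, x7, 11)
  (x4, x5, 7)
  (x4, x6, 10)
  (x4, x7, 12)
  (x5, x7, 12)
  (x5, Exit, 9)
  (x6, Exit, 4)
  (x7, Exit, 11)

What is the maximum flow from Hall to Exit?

22

Augment Hall→x1→x4→x5→Exit: bottleneck 7, flow now 7.
Augment Hall→x1→x4→x6→Exit: bottleneck 4, flow now 11.
Augment Hall→x2→x3→x5→Exit: bottleneck 2, flow now 13.
Augment Hall→x2→x3→x7→Exit: bottleneck 6, flow now 19.
Augment Hall→x2→x4→x7→Exit: bottleneck 3, flow now 22.
No augmenting path remains; maximum flow = 22.
In the residual graph, reachable from Hall: {Hall, x2}.
Min-cut edges: Hall→x1 (11), x2→x3 (8), x2→x4 (3); capacity 11 + 8 + 3 = 22.
This cut is saturated, so no flow can exceed 22.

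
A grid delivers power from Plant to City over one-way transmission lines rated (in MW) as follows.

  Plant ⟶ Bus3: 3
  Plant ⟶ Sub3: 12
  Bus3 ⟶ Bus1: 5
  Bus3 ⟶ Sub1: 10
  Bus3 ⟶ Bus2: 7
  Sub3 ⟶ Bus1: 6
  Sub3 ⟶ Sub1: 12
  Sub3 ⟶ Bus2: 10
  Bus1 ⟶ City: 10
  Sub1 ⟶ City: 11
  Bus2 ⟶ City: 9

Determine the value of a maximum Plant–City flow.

Augment Plant→Bus3→Bus1→City: bottleneck 3, flow now 3.
Augment Plant→Sub3→Bus1→City: bottleneck 6, flow now 9.
Augment Plant→Sub3→Sub1→City: bottleneck 6, flow now 15.
No augmenting path remains; maximum flow = 15.
In the residual graph, reachable from Plant: {Plant}.
Min-cut edges: Plant→Bus3 (3), Plant→Sub3 (12); capacity 3 + 12 = 15.
This cut is saturated, so no flow can exceed 15.

15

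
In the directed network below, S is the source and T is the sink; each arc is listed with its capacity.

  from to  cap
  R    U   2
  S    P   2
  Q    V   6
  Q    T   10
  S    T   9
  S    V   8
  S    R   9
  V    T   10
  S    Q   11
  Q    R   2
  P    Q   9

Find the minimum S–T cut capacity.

29

Augment S→T: bottleneck 9, flow now 9.
Augment S→Q→T: bottleneck 10, flow now 19.
Augment S→V→T: bottleneck 8, flow now 27.
Augment S→Q→V→T: bottleneck 1, flow now 28.
Augment S→P→Q→V→T: bottleneck 1, flow now 29.
No augmenting path remains; maximum flow = 29.
By max-flow min-cut, the minimum cut capacity equals the max flow.
In the residual graph, reachable from S: {S, P, Q, R, U, V}.
Min-cut edges: S→T (9), Q→T (10), V→T (10); capacity 9 + 10 + 10 = 29.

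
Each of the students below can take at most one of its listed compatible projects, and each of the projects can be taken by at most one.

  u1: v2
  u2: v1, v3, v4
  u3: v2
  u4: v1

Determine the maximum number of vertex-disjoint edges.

Unit-capacity flow: source→left, listed edges, right→sink; max matching = max flow.
Augmenting path u1→v2 (+1); matched 1.
Augmenting path u2→v1 (+1); matched 2.
Augmenting path u4→v1→u2→v3 (+1); matched 3.
No augmenting path remains; maximum matching = 3.
König certificate: {u2, u4, v2} is a vertex cover of size 3 (every listed pair touches it), so no matching can be larger.

3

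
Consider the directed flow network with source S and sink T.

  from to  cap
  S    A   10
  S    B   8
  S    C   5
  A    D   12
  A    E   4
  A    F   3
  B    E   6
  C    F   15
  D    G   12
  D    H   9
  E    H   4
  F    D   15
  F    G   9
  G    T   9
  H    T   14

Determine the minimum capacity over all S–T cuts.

Augment S→A→D→G→T: bottleneck 9, flow now 9.
Augment S→A→D→H→T: bottleneck 1, flow now 10.
Augment S→B→E→H→T: bottleneck 4, flow now 14.
Augment S→C→F→D→H→T: bottleneck 5, flow now 19.
No augmenting path remains; maximum flow = 19.
By max-flow min-cut, the minimum cut capacity equals the max flow.
In the residual graph, reachable from S: {S, B, E}.
Min-cut edges: S→A (10), S→C (5), E→H (4); capacity 10 + 5 + 4 = 19.

19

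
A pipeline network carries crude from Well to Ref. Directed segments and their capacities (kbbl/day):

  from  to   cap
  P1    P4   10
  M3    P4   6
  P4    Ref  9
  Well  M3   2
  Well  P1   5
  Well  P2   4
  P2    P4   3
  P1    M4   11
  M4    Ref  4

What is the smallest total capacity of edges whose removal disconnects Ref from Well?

10

Augment Well→P2→P4→Ref: bottleneck 3, flow now 3.
Augment Well→M3→P4→Ref: bottleneck 2, flow now 5.
Augment Well→P1→P4→Ref: bottleneck 4, flow now 9.
Augment Well→P1→M4→Ref: bottleneck 1, flow now 10.
No augmenting path remains; maximum flow = 10.
By max-flow min-cut, the minimum cut capacity equals the max flow.
In the residual graph, reachable from Well: {Well, P2}.
Min-cut edges: Well→M3 (2), Well→P1 (5), P2→P4 (3); capacity 2 + 5 + 3 = 10.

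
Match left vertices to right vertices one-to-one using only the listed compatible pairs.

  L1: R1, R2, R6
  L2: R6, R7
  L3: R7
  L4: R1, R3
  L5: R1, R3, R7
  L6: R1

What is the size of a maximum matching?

5

Unit-capacity flow: source→left, listed edges, right→sink; max matching = max flow.
Augmenting path L1→R1 (+1); matched 1.
Augmenting path L2→R6 (+1); matched 2.
Augmenting path L3→R7 (+1); matched 3.
Augmenting path L4→R3 (+1); matched 4.
Augmenting path L5→R1→L1→R2 (+1); matched 5.
No augmenting path remains; maximum matching = 5.
König certificate: {L1, L2, R1, R3, R7} is a vertex cover of size 5 (every listed pair touches it), so no matching can be larger.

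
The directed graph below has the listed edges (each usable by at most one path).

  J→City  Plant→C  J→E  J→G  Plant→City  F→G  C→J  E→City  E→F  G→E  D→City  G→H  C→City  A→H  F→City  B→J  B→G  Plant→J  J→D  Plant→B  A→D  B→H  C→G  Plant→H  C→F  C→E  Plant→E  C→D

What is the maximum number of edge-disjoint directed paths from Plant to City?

5

Assign every edge capacity 1; by Menger, the answer equals the max flow.
Path Plant→City (+1); total 1.
Path Plant→C→City (+1); total 2.
Path Plant→E→City (+1); total 3.
Path Plant→J→City (+1); total 4.
Path Plant→B→J→D→City (+1); total 5.
No residual Plant→City path; max flow = 5.
Certifying cut of size 5: {Plant→B, Plant→C, Plant→City, Plant→E, Plant→J}.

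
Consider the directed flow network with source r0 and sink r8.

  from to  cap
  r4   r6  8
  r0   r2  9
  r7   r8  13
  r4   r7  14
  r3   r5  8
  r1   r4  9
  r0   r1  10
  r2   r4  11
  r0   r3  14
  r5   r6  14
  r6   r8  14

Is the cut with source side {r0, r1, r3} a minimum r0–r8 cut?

Given cut capacity: 9 + 9 + 8 = 26.
Augment r0→r1→r4→r6→r8: bottleneck 8, flow now 8.
Augment r0→r1→r4→r7→r8: bottleneck 1, flow now 9.
Augment r0→r2→r4→r7→r8: bottleneck 9, flow now 18.
Augment r0→r3→r5→r6→r8: bottleneck 6, flow now 24.
Augment r0→r3→r5→r6→r4→r7→r8: bottleneck 2, flow now 26. (uses reverse residual edge)
No augmenting path remains; maximum flow = 26.
Cut capacity 26 equals the max flow, so it is a minimum cut.

Yes — it is a minimum cut (capacity 26).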